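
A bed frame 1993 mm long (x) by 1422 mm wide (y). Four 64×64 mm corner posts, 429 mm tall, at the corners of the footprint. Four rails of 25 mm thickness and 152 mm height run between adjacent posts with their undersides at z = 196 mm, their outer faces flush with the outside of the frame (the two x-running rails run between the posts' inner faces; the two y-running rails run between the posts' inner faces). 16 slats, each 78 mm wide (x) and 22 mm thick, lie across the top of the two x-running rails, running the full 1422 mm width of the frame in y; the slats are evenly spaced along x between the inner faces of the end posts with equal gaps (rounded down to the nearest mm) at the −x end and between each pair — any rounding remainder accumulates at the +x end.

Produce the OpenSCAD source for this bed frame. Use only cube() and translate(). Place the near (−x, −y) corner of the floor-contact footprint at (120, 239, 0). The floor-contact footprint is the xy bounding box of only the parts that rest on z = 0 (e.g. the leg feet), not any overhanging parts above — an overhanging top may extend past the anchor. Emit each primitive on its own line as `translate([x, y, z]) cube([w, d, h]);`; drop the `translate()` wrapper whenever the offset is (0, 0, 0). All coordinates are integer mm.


translate([120, 239, 0]) cube([64, 64, 429]);
translate([120, 1597, 0]) cube([64, 64, 429]);
translate([2049, 239, 0]) cube([64, 64, 429]);
translate([2049, 1597, 0]) cube([64, 64, 429]);
translate([184, 239, 196]) cube([1865, 25, 152]);
translate([184, 1636, 196]) cube([1865, 25, 152]);
translate([120, 303, 196]) cube([25, 1294, 152]);
translate([2088, 303, 196]) cube([25, 1294, 152]);
translate([220, 239, 348]) cube([78, 1422, 22]);
translate([334, 239, 348]) cube([78, 1422, 22]);
translate([448, 239, 348]) cube([78, 1422, 22]);
translate([562, 239, 348]) cube([78, 1422, 22]);
translate([676, 239, 348]) cube([78, 1422, 22]);
translate([790, 239, 348]) cube([78, 1422, 22]);
translate([904, 239, 348]) cube([78, 1422, 22]);
translate([1018, 239, 348]) cube([78, 1422, 22]);
translate([1132, 239, 348]) cube([78, 1422, 22]);
translate([1246, 239, 348]) cube([78, 1422, 22]);
translate([1360, 239, 348]) cube([78, 1422, 22]);
translate([1474, 239, 348]) cube([78, 1422, 22]);
translate([1588, 239, 348]) cube([78, 1422, 22]);
translate([1702, 239, 348]) cube([78, 1422, 22]);
translate([1816, 239, 348]) cube([78, 1422, 22]);
translate([1930, 239, 348]) cube([78, 1422, 22]);


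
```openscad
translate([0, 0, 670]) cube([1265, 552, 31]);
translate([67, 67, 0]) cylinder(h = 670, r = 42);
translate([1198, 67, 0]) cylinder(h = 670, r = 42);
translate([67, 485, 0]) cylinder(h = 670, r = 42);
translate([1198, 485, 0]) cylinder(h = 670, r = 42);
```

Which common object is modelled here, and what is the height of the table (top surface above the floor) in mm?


A table. The table height is 701 mm.

A 1265×552×31 slab sits at z = 670 on four Ø84 mm round legs — a table. The top surface is at 670 + 31 = 701 mm.


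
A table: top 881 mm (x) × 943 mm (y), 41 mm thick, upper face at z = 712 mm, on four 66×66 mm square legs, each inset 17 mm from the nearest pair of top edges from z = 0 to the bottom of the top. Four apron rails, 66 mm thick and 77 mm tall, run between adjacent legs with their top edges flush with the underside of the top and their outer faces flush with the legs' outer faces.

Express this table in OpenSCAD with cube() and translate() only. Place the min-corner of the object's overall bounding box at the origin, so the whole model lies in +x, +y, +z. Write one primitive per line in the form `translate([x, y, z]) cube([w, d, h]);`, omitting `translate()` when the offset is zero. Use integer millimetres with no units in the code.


translate([0, 0, 671]) cube([881, 943, 41]);
translate([17, 17, 0]) cube([66, 66, 671]);
translate([798, 17, 0]) cube([66, 66, 671]);
translate([17, 860, 0]) cube([66, 66, 671]);
translate([798, 860, 0]) cube([66, 66, 671]);
translate([83, 17, 594]) cube([715, 66, 77]);
translate([83, 860, 594]) cube([715, 66, 77]);
translate([17, 83, 594]) cube([66, 777, 77]);
translate([798, 83, 594]) cube([66, 777, 77]);


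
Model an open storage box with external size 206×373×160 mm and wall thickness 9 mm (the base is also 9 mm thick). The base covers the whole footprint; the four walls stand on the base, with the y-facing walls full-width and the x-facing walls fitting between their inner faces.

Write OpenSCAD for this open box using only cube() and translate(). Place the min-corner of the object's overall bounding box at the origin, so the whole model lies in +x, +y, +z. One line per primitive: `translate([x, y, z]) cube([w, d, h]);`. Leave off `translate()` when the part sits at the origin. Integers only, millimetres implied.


cube([206, 373, 9]);
translate([0, 0, 9]) cube([206, 9, 151]);
translate([0, 364, 9]) cube([206, 9, 151]);
translate([0, 9, 9]) cube([9, 355, 151]);
translate([197, 9, 9]) cube([9, 355, 151]);


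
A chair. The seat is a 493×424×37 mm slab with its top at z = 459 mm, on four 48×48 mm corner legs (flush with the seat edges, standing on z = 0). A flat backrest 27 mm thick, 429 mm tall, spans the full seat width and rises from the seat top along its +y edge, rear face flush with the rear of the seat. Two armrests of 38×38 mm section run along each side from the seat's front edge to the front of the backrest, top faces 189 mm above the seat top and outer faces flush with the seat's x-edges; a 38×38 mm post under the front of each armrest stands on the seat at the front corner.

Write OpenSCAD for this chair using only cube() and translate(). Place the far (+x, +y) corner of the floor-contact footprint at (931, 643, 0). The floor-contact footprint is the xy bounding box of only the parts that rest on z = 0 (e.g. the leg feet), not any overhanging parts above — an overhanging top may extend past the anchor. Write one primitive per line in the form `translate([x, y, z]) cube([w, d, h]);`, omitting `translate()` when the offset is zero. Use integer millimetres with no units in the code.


translate([438, 219, 422]) cube([493, 424, 37]);
translate([438, 219, 0]) cube([48, 48, 422]);
translate([883, 219, 0]) cube([48, 48, 422]);
translate([438, 595, 0]) cube([48, 48, 422]);
translate([883, 595, 0]) cube([48, 48, 422]);
translate([438, 616, 459]) cube([493, 27, 429]);
translate([438, 219, 610]) cube([38, 397, 38]);
translate([893, 219, 610]) cube([38, 397, 38]);
translate([438, 219, 459]) cube([38, 38, 151]);
translate([893, 219, 459]) cube([38, 38, 151]);


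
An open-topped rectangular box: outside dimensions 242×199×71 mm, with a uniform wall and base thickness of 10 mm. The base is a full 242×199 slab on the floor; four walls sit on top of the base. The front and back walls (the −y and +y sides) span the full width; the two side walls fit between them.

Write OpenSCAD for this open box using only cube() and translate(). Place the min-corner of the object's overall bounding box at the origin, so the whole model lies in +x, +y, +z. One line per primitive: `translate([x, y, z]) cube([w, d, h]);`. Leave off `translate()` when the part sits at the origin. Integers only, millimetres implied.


cube([242, 199, 10]);
translate([0, 0, 10]) cube([242, 10, 61]);
translate([0, 189, 10]) cube([242, 10, 61]);
translate([0, 10, 10]) cube([10, 179, 61]);
translate([232, 10, 10]) cube([10, 179, 61]);


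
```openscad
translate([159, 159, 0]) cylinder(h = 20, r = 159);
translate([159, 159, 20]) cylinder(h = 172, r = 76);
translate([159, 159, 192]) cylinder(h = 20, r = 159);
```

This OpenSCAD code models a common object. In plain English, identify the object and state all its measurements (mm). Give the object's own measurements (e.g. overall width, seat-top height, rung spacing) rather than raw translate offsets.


A spool: two coaxial disc flanges of radius 159 mm and thickness 20 mm, joined by a core cylinder of radius 76 mm and height 172 mm. The lower flange rests on z = 0 and the three cylinders share a vertical axis.


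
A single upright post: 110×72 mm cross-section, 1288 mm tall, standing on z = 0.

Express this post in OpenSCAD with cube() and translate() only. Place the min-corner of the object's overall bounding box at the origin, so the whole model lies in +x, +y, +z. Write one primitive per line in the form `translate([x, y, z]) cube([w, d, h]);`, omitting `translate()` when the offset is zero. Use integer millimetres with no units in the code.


cube([110, 72, 1288]);


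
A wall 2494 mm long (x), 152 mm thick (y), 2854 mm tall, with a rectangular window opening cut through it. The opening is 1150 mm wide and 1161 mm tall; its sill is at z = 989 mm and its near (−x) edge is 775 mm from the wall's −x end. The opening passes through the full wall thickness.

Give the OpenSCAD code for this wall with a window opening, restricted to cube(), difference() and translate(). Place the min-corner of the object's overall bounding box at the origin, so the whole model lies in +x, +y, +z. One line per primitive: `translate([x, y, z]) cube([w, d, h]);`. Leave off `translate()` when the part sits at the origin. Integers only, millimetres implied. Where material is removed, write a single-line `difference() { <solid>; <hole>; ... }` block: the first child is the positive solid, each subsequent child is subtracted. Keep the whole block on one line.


difference() { cube([2494, 152, 2854]); translate([775, 0, 989]) cube([1150, 152, 1161]); }


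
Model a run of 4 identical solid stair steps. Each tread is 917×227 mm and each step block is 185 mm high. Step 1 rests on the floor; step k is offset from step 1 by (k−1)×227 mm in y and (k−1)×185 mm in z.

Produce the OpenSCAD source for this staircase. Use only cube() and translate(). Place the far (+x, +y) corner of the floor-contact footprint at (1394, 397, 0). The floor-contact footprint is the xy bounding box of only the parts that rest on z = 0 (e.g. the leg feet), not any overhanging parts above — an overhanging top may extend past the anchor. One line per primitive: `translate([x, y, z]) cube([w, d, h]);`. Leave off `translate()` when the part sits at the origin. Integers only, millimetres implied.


translate([477, 170, 0]) cube([917, 227, 185]);
translate([477, 397, 185]) cube([917, 227, 185]);
translate([477, 624, 370]) cube([917, 227, 185]);
translate([477, 851, 555]) cube([917, 227, 185]);


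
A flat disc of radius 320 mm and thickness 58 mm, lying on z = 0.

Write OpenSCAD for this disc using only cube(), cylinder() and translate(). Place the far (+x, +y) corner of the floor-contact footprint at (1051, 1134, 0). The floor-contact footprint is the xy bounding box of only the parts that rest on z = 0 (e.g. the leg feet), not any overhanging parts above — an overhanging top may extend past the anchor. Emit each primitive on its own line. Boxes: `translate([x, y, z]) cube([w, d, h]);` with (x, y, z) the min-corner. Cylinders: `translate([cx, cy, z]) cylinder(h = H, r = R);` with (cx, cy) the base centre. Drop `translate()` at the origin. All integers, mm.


translate([731, 814, 0]) cylinder(h = 58, r = 320);


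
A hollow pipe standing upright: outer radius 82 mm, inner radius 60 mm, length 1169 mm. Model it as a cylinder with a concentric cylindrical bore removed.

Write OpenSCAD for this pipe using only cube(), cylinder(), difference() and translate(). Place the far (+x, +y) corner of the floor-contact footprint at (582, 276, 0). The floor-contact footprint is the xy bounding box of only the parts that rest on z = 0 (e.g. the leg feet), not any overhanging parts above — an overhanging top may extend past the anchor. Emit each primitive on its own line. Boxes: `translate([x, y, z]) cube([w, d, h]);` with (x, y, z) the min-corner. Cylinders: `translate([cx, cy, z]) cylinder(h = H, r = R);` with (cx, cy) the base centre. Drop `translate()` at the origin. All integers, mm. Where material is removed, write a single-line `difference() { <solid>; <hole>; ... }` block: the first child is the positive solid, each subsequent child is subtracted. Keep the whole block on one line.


difference() { translate([500, 194, 0]) cylinder(h = 1169, r = 82); translate([500, 194, 0]) cylinder(h = 1169, r = 60); }


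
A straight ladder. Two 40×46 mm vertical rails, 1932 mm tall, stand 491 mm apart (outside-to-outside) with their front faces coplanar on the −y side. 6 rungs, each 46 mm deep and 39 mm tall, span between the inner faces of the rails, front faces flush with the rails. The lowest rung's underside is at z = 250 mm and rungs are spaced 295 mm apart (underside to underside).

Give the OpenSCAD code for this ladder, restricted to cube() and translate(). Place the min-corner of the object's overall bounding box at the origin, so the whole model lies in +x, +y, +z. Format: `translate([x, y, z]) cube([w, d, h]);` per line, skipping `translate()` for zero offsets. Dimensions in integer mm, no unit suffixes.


cube([40, 46, 1932]);
translate([451, 0, 0]) cube([40, 46, 1932]);
translate([40, 0, 250]) cube([411, 46, 39]);
translate([40, 0, 545]) cube([411, 46, 39]);
translate([40, 0, 840]) cube([411, 46, 39]);
translate([40, 0, 1135]) cube([411, 46, 39]);
translate([40, 0, 1430]) cube([411, 46, 39]);
translate([40, 0, 1725]) cube([411, 46, 39]);


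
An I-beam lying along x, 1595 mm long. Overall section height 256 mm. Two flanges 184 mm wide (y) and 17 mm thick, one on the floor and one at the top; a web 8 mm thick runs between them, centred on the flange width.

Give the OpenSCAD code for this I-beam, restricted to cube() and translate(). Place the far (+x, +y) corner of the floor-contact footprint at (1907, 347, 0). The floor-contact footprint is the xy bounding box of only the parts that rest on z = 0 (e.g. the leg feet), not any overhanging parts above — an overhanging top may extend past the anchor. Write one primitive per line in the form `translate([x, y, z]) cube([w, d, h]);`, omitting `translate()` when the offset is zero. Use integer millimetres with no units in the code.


translate([312, 163, 0]) cube([1595, 184, 17]);
translate([312, 251, 17]) cube([1595, 8, 222]);
translate([312, 163, 239]) cube([1595, 184, 17]);


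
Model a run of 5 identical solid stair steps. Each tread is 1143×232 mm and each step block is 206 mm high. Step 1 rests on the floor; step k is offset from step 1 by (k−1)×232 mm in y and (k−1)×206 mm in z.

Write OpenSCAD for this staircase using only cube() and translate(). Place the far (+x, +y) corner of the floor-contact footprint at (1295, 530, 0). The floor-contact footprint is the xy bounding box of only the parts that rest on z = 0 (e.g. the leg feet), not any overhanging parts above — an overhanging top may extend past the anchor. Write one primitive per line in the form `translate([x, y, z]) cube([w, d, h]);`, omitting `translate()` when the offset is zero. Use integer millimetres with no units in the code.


translate([152, 298, 0]) cube([1143, 232, 206]);
translate([152, 530, 206]) cube([1143, 232, 206]);
translate([152, 762, 412]) cube([1143, 232, 206]);
translate([152, 994, 618]) cube([1143, 232, 206]);
translate([152, 1226, 824]) cube([1143, 232, 206]);


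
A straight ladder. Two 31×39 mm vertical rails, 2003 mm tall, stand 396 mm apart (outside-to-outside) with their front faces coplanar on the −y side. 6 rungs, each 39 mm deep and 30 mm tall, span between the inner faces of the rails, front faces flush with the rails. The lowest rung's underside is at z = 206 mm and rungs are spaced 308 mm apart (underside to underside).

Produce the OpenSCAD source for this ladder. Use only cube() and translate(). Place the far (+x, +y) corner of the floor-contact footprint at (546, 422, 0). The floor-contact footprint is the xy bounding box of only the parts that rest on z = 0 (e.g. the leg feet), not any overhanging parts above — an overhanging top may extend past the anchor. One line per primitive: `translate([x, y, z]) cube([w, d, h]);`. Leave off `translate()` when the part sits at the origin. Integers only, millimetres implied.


translate([150, 383, 0]) cube([31, 39, 2003]);
translate([515, 383, 0]) cube([31, 39, 2003]);
translate([181, 383, 206]) cube([334, 39, 30]);
translate([181, 383, 514]) cube([334, 39, 30]);
translate([181, 383, 822]) cube([334, 39, 30]);
translate([181, 383, 1130]) cube([334, 39, 30]);
translate([181, 383, 1438]) cube([334, 39, 30]);
translate([181, 383, 1746]) cube([334, 39, 30]);


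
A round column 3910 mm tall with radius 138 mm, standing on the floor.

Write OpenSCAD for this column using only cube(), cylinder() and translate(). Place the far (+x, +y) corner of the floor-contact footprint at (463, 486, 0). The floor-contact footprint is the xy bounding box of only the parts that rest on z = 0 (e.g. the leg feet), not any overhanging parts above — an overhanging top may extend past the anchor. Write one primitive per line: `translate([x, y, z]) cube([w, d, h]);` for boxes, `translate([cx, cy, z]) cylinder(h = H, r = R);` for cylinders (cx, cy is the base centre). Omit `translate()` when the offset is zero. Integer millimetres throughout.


translate([325, 348, 0]) cylinder(h = 3910, r = 138);


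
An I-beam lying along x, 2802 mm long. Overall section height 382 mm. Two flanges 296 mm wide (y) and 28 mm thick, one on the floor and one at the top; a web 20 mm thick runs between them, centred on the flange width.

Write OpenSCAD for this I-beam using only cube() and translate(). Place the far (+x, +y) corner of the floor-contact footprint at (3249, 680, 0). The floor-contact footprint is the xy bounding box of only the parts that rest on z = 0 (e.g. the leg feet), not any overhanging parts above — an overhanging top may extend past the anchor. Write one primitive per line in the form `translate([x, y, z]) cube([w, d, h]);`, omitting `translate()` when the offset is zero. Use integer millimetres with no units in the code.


translate([447, 384, 0]) cube([2802, 296, 28]);
translate([447, 522, 28]) cube([2802, 20, 326]);
translate([447, 384, 354]) cube([2802, 296, 28]);


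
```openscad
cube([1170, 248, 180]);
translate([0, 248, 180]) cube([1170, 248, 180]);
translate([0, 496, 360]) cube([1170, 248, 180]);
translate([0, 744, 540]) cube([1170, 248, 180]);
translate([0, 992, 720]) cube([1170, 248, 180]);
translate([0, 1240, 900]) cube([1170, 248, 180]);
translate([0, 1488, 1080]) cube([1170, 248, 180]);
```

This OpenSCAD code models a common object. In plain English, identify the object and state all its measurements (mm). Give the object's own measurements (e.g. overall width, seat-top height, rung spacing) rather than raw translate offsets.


A straight staircase of 7 solid steps. Each step is 1170 mm wide (x), 248 mm deep (y, the going) and 180 mm tall (the rise). The first step rests on the floor; each subsequent step sits one going further in +y and one rise higher in +z, directly behind and above the previous step with no overlap.


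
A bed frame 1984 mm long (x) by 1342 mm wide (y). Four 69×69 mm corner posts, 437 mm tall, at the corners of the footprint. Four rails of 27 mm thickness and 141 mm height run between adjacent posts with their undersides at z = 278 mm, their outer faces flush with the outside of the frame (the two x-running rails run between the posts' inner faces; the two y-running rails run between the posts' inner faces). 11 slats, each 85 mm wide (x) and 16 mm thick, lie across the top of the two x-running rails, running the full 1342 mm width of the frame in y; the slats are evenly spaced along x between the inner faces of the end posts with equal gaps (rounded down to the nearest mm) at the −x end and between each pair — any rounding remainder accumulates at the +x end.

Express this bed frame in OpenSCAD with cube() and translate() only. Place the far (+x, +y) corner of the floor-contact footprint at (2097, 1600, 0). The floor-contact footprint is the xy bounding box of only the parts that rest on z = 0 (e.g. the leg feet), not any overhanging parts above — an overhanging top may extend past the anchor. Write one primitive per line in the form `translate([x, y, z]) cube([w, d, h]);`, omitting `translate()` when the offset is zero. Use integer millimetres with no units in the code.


translate([113, 258, 0]) cube([69, 69, 437]);
translate([113, 1531, 0]) cube([69, 69, 437]);
translate([2028, 258, 0]) cube([69, 69, 437]);
translate([2028, 1531, 0]) cube([69, 69, 437]);
translate([182, 258, 278]) cube([1846, 27, 141]);
translate([182, 1573, 278]) cube([1846, 27, 141]);
translate([113, 327, 278]) cube([27, 1204, 141]);
translate([2070, 327, 278]) cube([27, 1204, 141]);
translate([257, 258, 419]) cube([85, 1342, 16]);
translate([417, 258, 419]) cube([85, 1342, 16]);
translate([577, 258, 419]) cube([85, 1342, 16]);
translate([737, 258, 419]) cube([85, 1342, 16]);
translate([897, 258, 419]) cube([85, 1342, 16]);
translate([1057, 258, 419]) cube([85, 1342, 16]);
translate([1217, 258, 419]) cube([85, 1342, 16]);
translate([1377, 258, 419]) cube([85, 1342, 16]);
translate([1537, 258, 419]) cube([85, 1342, 16]);
translate([1697, 258, 419]) cube([85, 1342, 16]);
translate([1857, 258, 419]) cube([85, 1342, 16]);


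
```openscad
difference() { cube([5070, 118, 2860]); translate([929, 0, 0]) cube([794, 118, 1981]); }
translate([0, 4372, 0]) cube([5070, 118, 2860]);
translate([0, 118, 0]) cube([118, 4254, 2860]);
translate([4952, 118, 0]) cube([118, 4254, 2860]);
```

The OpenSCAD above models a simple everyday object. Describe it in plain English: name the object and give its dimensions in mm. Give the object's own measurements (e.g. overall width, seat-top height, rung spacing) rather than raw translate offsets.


A single room: four walls, each 2860 mm tall and 118 mm thick, enclosing an outside footprint 5070×4490 mm (x × y), no floor or roof. The front and back walls (−y and +y sides) run the full x-width; the side walls fit between their inner faces. A door opening 794 mm wide and 1981 mm tall is cut through the front wall from the floor up, its −x edge 929 mm from the wall's −x end.


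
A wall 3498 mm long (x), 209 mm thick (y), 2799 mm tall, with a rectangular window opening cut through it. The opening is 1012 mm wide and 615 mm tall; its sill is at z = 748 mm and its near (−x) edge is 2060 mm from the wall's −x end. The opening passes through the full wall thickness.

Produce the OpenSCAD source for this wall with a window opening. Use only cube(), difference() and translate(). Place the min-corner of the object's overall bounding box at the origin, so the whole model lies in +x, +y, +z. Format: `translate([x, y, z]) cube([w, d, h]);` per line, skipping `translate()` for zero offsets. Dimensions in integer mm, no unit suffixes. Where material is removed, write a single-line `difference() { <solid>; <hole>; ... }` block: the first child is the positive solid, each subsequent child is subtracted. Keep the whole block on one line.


difference() { cube([3498, 209, 2799]); translate([2060, 0, 748]) cube([1012, 209, 615]); }


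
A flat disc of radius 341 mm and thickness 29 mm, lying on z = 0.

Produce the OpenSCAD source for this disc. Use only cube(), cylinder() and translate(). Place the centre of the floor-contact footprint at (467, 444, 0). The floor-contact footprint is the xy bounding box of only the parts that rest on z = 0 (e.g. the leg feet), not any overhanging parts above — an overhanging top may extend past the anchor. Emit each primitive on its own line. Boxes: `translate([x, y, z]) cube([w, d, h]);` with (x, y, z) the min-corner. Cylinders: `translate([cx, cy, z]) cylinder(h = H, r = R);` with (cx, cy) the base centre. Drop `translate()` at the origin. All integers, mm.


translate([467, 444, 0]) cylinder(h = 29, r = 341);


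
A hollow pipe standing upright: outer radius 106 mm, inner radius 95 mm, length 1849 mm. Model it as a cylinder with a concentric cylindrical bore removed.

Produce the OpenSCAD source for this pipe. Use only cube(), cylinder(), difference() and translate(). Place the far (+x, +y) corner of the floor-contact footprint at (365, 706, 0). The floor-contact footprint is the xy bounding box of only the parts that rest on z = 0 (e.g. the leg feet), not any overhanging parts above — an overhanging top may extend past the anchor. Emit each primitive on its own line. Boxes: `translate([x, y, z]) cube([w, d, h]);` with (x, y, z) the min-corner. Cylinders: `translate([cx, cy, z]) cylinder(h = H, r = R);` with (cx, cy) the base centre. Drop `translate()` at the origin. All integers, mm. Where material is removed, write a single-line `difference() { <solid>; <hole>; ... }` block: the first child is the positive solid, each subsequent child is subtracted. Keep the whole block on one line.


difference() { translate([259, 600, 0]) cylinder(h = 1849, r = 106); translate([259, 600, 0]) cylinder(h = 1849, r = 95); }


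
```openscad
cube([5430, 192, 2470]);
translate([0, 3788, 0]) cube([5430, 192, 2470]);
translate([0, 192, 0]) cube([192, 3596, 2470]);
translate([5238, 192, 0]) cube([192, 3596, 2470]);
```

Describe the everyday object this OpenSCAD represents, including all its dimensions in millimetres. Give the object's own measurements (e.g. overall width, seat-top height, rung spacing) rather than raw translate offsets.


The wall frame of a small rectangular building: four walls, each 2470 mm tall and 192 mm thick, enclosing a footprint 5430 mm (x) by 3980 mm (y) outside-to-outside, with no floor or roof. The front and back walls (the −y and +y sides) span the full width; the two side walls fit between them.


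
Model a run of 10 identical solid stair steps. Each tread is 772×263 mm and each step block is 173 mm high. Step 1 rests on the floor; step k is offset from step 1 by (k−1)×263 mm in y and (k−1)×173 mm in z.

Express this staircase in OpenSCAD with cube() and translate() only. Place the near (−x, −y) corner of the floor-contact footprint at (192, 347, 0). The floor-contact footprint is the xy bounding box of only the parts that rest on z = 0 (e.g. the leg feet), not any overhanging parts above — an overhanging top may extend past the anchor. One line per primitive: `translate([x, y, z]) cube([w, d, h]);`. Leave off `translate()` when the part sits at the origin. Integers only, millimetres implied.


translate([192, 347, 0]) cube([772, 263, 173]);
translate([192, 610, 173]) cube([772, 263, 173]);
translate([192, 873, 346]) cube([772, 263, 173]);
translate([192, 1136, 519]) cube([772, 263, 173]);
translate([192, 1399, 692]) cube([772, 263, 173]);
translate([192, 1662, 865]) cube([772, 263, 173]);
translate([192, 1925, 1038]) cube([772, 263, 173]);
translate([192, 2188, 1211]) cube([772, 263, 173]);
translate([192, 2451, 1384]) cube([772, 263, 173]);
translate([192, 2714, 1557]) cube([772, 263, 173]);


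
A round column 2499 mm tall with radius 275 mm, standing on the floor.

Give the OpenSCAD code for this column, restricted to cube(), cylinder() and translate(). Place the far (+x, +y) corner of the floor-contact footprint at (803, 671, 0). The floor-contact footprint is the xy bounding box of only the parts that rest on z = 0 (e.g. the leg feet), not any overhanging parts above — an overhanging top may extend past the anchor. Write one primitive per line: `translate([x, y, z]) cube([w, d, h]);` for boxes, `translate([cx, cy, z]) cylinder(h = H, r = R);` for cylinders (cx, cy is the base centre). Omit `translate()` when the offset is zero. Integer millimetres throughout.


translate([528, 396, 0]) cylinder(h = 2499, r = 275);


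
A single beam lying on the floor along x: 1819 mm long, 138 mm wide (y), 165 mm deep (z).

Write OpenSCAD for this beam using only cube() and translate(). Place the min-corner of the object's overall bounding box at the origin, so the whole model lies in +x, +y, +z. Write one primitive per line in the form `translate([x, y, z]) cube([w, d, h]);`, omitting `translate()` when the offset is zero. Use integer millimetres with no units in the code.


cube([1819, 138, 165]);


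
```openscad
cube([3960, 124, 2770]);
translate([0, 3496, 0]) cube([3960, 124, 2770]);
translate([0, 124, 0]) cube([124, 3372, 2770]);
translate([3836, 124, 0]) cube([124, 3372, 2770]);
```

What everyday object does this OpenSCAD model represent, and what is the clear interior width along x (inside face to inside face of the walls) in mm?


A house (or room) frame. The interior width is 3712 mm.

Four 2770 mm walls enclosing a rectangle with no floor or roof — a room or house frame. Outside width is 3960 mm and wall thickness is 124 mm, so the interior width is 3960 − 2 × 124 = 3712 mm.


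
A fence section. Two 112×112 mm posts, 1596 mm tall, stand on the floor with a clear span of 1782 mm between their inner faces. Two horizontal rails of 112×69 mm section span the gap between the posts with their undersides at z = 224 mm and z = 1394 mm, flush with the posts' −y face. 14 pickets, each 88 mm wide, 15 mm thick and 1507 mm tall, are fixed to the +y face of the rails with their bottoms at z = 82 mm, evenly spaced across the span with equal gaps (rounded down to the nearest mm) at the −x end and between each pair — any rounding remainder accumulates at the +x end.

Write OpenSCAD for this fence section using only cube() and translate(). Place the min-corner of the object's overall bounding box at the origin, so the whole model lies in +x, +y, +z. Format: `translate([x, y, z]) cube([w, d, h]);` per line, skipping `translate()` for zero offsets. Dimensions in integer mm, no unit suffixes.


cube([112, 112, 1596]);
translate([1894, 0, 0]) cube([112, 112, 1596]);
translate([112, 0, 224]) cube([1782, 112, 69]);
translate([112, 0, 1394]) cube([1782, 112, 69]);
translate([148, 112, 82]) cube([88, 15, 1507]);
translate([272, 112, 82]) cube([88, 15, 1507]);
translate([396, 112, 82]) cube([88, 15, 1507]);
translate([520, 112, 82]) cube([88, 15, 1507]);
translate([644, 112, 82]) cube([88, 15, 1507]);
translate([768, 112, 82]) cube([88, 15, 1507]);
translate([892, 112, 82]) cube([88, 15, 1507]);
translate([1016, 112, 82]) cube([88, 15, 1507]);
translate([1140, 112, 82]) cube([88, 15, 1507]);
translate([1264, 112, 82]) cube([88, 15, 1507]);
translate([1388, 112, 82]) cube([88, 15, 1507]);
translate([1512, 112, 82]) cube([88, 15, 1507]);
translate([1636, 112, 82]) cube([88, 15, 1507]);
translate([1760, 112, 82]) cube([88, 15, 1507]);


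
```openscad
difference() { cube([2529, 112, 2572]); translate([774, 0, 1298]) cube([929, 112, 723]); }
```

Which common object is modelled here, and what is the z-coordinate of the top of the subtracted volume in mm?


A wall with a window opening. The window head height is 2021 mm.

A wall with a rectangular opening subtracted — a window. Sill at z = 1298, opening 723 mm tall, so the head is at 1298 + 723 = 2021 mm.


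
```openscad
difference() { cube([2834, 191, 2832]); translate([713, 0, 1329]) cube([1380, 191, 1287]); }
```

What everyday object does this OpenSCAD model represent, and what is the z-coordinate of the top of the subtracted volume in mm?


A wall with a window opening. The window head height is 2616 mm.

A wall with a rectangular opening subtracted — a window. Sill at z = 1329, opening 1287 mm tall, so the head is at 1329 + 1287 = 2616 mm.


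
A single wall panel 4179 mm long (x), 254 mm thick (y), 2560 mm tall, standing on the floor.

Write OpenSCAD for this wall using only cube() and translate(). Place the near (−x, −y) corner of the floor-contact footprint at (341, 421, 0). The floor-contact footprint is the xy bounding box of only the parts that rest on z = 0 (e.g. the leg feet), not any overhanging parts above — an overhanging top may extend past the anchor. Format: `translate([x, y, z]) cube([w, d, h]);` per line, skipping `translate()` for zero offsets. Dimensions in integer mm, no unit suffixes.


translate([341, 421, 0]) cube([4179, 254, 2560]);


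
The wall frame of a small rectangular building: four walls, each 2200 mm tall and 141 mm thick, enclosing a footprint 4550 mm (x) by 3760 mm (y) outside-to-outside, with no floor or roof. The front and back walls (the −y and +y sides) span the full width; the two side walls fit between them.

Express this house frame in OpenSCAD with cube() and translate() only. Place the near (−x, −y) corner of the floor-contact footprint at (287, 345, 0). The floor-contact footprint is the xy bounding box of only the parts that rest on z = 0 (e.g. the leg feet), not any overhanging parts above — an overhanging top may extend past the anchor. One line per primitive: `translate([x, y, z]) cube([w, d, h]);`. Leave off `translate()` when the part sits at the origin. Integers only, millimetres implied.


translate([287, 345, 0]) cube([4550, 141, 2200]);
translate([287, 3964, 0]) cube([4550, 141, 2200]);
translate([287, 486, 0]) cube([141, 3478, 2200]);
translate([4696, 486, 0]) cube([141, 3478, 2200]);


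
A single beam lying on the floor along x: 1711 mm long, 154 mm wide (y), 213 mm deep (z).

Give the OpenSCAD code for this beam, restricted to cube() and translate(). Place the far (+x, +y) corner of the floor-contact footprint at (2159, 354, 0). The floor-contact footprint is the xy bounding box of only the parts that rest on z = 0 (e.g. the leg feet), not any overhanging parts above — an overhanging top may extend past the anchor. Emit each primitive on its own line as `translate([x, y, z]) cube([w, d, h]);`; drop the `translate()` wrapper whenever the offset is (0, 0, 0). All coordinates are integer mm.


translate([448, 200, 0]) cube([1711, 154, 213]);


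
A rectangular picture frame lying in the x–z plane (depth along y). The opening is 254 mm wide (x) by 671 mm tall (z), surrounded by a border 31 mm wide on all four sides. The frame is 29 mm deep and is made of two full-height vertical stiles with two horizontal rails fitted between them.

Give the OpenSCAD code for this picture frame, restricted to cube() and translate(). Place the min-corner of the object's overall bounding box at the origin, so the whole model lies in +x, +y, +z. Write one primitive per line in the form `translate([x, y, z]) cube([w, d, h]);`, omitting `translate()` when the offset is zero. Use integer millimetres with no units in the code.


cube([31, 29, 733]);
translate([285, 0, 0]) cube([31, 29, 733]);
translate([31, 0, 0]) cube([254, 29, 31]);
translate([31, 0, 702]) cube([254, 29, 31]);


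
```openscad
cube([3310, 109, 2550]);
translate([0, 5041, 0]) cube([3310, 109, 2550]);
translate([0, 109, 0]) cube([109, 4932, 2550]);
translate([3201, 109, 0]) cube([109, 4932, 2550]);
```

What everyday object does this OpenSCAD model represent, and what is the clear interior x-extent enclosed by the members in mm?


A house (or room) frame. The interior width is 3092 mm.

Four 2550 mm walls enclosing a rectangle with no floor or roof — a room or house frame. Outside width is 3310 mm and wall thickness is 109 mm, so the interior width is 3310 − 2 × 109 = 3092 mm.


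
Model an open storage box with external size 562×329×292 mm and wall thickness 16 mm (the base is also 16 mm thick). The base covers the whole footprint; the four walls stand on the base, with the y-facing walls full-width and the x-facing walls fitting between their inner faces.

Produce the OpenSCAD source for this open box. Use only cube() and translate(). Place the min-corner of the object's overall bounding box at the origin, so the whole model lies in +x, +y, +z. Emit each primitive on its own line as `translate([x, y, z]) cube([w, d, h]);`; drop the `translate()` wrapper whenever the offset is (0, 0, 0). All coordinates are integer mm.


cube([562, 329, 16]);
translate([0, 0, 16]) cube([562, 16, 276]);
translate([0, 313, 16]) cube([562, 16, 276]);
translate([0, 16, 16]) cube([16, 297, 276]);
translate([546, 16, 16]) cube([16, 297, 276]);


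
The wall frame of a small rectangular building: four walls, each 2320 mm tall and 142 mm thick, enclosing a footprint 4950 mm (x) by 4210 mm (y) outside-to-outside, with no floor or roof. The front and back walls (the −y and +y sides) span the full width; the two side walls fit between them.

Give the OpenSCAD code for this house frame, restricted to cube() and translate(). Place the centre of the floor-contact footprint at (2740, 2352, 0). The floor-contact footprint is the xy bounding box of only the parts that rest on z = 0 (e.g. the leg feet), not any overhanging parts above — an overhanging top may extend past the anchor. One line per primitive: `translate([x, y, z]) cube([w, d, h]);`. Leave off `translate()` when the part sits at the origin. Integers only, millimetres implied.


translate([265, 247, 0]) cube([4950, 142, 2320]);
translate([265, 4315, 0]) cube([4950, 142, 2320]);
translate([265, 389, 0]) cube([142, 3926, 2320]);
translate([5073, 389, 0]) cube([142, 3926, 2320]);


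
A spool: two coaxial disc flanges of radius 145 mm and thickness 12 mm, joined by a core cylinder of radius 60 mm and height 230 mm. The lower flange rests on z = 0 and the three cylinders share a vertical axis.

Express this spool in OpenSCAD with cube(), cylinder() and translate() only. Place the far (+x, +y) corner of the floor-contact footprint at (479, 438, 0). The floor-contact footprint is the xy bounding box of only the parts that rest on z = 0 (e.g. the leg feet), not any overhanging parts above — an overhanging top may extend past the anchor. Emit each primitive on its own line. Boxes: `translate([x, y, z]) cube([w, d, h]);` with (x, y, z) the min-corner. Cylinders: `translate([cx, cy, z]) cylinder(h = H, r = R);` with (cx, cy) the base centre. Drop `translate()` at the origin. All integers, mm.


translate([334, 293, 0]) cylinder(h = 12, r = 145);
translate([334, 293, 12]) cylinder(h = 230, r = 60);
translate([334, 293, 242]) cylinder(h = 12, r = 145);


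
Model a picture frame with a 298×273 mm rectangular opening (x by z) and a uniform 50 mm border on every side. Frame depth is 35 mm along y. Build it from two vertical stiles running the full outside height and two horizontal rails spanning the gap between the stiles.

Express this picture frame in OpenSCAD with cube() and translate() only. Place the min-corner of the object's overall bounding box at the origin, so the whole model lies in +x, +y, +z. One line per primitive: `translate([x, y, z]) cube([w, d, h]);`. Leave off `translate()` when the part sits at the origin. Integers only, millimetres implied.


cube([50, 35, 373]);
translate([348, 0, 0]) cube([50, 35, 373]);
translate([50, 0, 0]) cube([298, 35, 50]);
translate([50, 0, 323]) cube([298, 35, 50]);


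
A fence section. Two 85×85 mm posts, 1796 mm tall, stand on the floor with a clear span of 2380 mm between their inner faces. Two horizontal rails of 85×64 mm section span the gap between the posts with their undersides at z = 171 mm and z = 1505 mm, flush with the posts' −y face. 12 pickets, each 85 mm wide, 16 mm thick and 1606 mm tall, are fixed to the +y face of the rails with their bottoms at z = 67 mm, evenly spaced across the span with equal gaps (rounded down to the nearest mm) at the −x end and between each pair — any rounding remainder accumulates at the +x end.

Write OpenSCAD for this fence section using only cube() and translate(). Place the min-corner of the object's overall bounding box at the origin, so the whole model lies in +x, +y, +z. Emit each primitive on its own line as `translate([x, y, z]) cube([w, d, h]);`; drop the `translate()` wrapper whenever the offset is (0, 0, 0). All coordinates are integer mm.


cube([85, 85, 1796]);
translate([2465, 0, 0]) cube([85, 85, 1796]);
translate([85, 0, 171]) cube([2380, 85, 64]);
translate([85, 0, 1505]) cube([2380, 85, 64]);
translate([189, 85, 67]) cube([85, 16, 1606]);
translate([378, 85, 67]) cube([85, 16, 1606]);
translate([567, 85, 67]) cube([85, 16, 1606]);
translate([756, 85, 67]) cube([85, 16, 1606]);
translate([945, 85, 67]) cube([85, 16, 1606]);
translate([1134, 85, 67]) cube([85, 16, 1606]);
translate([1323, 85, 67]) cube([85, 16, 1606]);
translate([1512, 85, 67]) cube([85, 16, 1606]);
translate([1701, 85, 67]) cube([85, 16, 1606]);
translate([1890, 85, 67]) cube([85, 16, 1606]);
translate([2079, 85, 67]) cube([85, 16, 1606]);
translate([2268, 85, 67]) cube([85, 16, 1606]);
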